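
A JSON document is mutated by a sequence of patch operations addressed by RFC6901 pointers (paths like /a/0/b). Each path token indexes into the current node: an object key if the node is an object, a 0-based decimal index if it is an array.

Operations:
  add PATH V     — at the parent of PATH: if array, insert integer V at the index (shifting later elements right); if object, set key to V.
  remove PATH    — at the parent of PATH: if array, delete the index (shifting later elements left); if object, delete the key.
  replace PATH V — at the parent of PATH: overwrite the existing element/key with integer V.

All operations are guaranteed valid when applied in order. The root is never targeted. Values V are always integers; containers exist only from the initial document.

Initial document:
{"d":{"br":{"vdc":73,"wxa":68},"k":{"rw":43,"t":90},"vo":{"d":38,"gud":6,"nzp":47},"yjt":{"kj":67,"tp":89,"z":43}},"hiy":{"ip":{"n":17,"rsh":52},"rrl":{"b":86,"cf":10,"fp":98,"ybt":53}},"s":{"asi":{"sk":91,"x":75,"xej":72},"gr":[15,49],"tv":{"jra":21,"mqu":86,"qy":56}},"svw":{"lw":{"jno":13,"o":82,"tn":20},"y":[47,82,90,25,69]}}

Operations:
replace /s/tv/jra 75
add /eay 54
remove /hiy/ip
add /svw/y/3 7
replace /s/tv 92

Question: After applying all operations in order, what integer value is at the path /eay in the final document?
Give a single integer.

After op 1 (replace /s/tv/jra 75): {"d":{"br":{"vdc":73,"wxa":68},"k":{"rw":43,"t":90},"vo":{"d":38,"gud":6,"nzp":47},"yjt":{"kj":67,"tp":89,"z":43}},"hiy":{"ip":{"n":17,"rsh":52},"rrl":{"b":86,"cf":10,"fp":98,"ybt":53}},"s":{"asi":{"sk":91,"x":75,"xej":72},"gr":[15,49],"tv":{"jra":75,"mqu":86,"qy":56}},"svw":{"lw":{"jno":13,"o":82,"tn":20},"y":[47,82,90,25,69]}}
After op 2 (add /eay 54): {"d":{"br":{"vdc":73,"wxa":68},"k":{"rw":43,"t":90},"vo":{"d":38,"gud":6,"nzp":47},"yjt":{"kj":67,"tp":89,"z":43}},"eay":54,"hiy":{"ip":{"n":17,"rsh":52},"rrl":{"b":86,"cf":10,"fp":98,"ybt":53}},"s":{"asi":{"sk":91,"x":75,"xej":72},"gr":[15,49],"tv":{"jra":75,"mqu":86,"qy":56}},"svw":{"lw":{"jno":13,"o":82,"tn":20},"y":[47,82,90,25,69]}}
After op 3 (remove /hiy/ip): {"d":{"br":{"vdc":73,"wxa":68},"k":{"rw":43,"t":90},"vo":{"d":38,"gud":6,"nzp":47},"yjt":{"kj":67,"tp":89,"z":43}},"eay":54,"hiy":{"rrl":{"b":86,"cf":10,"fp":98,"ybt":53}},"s":{"asi":{"sk":91,"x":75,"xej":72},"gr":[15,49],"tv":{"jra":75,"mqu":86,"qy":56}},"svw":{"lw":{"jno":13,"o":82,"tn":20},"y":[47,82,90,25,69]}}
After op 4 (add /svw/y/3 7): {"d":{"br":{"vdc":73,"wxa":68},"k":{"rw":43,"t":90},"vo":{"d":38,"gud":6,"nzp":47},"yjt":{"kj":67,"tp":89,"z":43}},"eay":54,"hiy":{"rrl":{"b":86,"cf":10,"fp":98,"ybt":53}},"s":{"asi":{"sk":91,"x":75,"xej":72},"gr":[15,49],"tv":{"jra":75,"mqu":86,"qy":56}},"svw":{"lw":{"jno":13,"o":82,"tn":20},"y":[47,82,90,7,25,69]}}
After op 5 (replace /s/tv 92): {"d":{"br":{"vdc":73,"wxa":68},"k":{"rw":43,"t":90},"vo":{"d":38,"gud":6,"nzp":47},"yjt":{"kj":67,"tp":89,"z":43}},"eay":54,"hiy":{"rrl":{"b":86,"cf":10,"fp":98,"ybt":53}},"s":{"asi":{"sk":91,"x":75,"xej":72},"gr":[15,49],"tv":92},"svw":{"lw":{"jno":13,"o":82,"tn":20},"y":[47,82,90,7,25,69]}}
Value at /eay: 54

Answer: 54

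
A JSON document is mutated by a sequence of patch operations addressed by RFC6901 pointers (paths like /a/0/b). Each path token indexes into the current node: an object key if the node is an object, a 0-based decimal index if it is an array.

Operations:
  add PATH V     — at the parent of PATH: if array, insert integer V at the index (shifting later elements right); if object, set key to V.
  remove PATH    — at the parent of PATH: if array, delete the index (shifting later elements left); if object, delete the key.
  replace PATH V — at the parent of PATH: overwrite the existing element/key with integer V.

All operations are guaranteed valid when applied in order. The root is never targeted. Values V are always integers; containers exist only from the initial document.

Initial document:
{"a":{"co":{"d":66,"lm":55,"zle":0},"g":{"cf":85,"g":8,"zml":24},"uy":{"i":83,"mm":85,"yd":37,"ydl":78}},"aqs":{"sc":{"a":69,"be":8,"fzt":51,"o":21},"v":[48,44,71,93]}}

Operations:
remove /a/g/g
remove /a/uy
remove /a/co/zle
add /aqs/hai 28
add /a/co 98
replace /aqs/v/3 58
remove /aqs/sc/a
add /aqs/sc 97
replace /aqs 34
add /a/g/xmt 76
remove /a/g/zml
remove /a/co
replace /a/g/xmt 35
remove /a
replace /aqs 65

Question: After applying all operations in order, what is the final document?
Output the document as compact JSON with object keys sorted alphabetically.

Answer: {"aqs":65}

Derivation:
After op 1 (remove /a/g/g): {"a":{"co":{"d":66,"lm":55,"zle":0},"g":{"cf":85,"zml":24},"uy":{"i":83,"mm":85,"yd":37,"ydl":78}},"aqs":{"sc":{"a":69,"be":8,"fzt":51,"o":21},"v":[48,44,71,93]}}
After op 2 (remove /a/uy): {"a":{"co":{"d":66,"lm":55,"zle":0},"g":{"cf":85,"zml":24}},"aqs":{"sc":{"a":69,"be":8,"fzt":51,"o":21},"v":[48,44,71,93]}}
After op 3 (remove /a/co/zle): {"a":{"co":{"d":66,"lm":55},"g":{"cf":85,"zml":24}},"aqs":{"sc":{"a":69,"be":8,"fzt":51,"o":21},"v":[48,44,71,93]}}
After op 4 (add /aqs/hai 28): {"a":{"co":{"d":66,"lm":55},"g":{"cf":85,"zml":24}},"aqs":{"hai":28,"sc":{"a":69,"be":8,"fzt":51,"o":21},"v":[48,44,71,93]}}
After op 5 (add /a/co 98): {"a":{"co":98,"g":{"cf":85,"zml":24}},"aqs":{"hai":28,"sc":{"a":69,"be":8,"fzt":51,"o":21},"v":[48,44,71,93]}}
After op 6 (replace /aqs/v/3 58): {"a":{"co":98,"g":{"cf":85,"zml":24}},"aqs":{"hai":28,"sc":{"a":69,"be":8,"fzt":51,"o":21},"v":[48,44,71,58]}}
After op 7 (remove /aqs/sc/a): {"a":{"co":98,"g":{"cf":85,"zml":24}},"aqs":{"hai":28,"sc":{"be":8,"fzt":51,"o":21},"v":[48,44,71,58]}}
After op 8 (add /aqs/sc 97): {"a":{"co":98,"g":{"cf":85,"zml":24}},"aqs":{"hai":28,"sc":97,"v":[48,44,71,58]}}
After op 9 (replace /aqs 34): {"a":{"co":98,"g":{"cf":85,"zml":24}},"aqs":34}
After op 10 (add /a/g/xmt 76): {"a":{"co":98,"g":{"cf":85,"xmt":76,"zml":24}},"aqs":34}
After op 11 (remove /a/g/zml): {"a":{"co":98,"g":{"cf":85,"xmt":76}},"aqs":34}
After op 12 (remove /a/co): {"a":{"g":{"cf":85,"xmt":76}},"aqs":34}
After op 13 (replace /a/g/xmt 35): {"a":{"g":{"cf":85,"xmt":35}},"aqs":34}
After op 14 (remove /a): {"aqs":34}
After op 15 (replace /aqs 65): {"aqs":65}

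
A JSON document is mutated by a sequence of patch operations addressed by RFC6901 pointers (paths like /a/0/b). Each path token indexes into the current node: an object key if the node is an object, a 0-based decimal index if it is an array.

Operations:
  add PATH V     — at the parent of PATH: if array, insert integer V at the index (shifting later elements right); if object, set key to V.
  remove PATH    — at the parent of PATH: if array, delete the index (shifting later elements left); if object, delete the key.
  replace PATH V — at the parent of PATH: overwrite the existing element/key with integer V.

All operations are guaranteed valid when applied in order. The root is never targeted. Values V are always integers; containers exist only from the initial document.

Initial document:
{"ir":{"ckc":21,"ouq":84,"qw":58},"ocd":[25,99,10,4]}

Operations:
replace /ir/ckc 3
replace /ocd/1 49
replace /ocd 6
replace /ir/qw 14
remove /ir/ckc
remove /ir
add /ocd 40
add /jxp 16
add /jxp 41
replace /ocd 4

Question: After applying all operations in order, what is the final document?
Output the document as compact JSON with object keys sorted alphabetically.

Answer: {"jxp":41,"ocd":4}

Derivation:
After op 1 (replace /ir/ckc 3): {"ir":{"ckc":3,"ouq":84,"qw":58},"ocd":[25,99,10,4]}
After op 2 (replace /ocd/1 49): {"ir":{"ckc":3,"ouq":84,"qw":58},"ocd":[25,49,10,4]}
After op 3 (replace /ocd 6): {"ir":{"ckc":3,"ouq":84,"qw":58},"ocd":6}
After op 4 (replace /ir/qw 14): {"ir":{"ckc":3,"ouq":84,"qw":14},"ocd":6}
After op 5 (remove /ir/ckc): {"ir":{"ouq":84,"qw":14},"ocd":6}
After op 6 (remove /ir): {"ocd":6}
After op 7 (add /ocd 40): {"ocd":40}
After op 8 (add /jxp 16): {"jxp":16,"ocd":40}
After op 9 (add /jxp 41): {"jxp":41,"ocd":40}
After op 10 (replace /ocd 4): {"jxp":41,"ocd":4}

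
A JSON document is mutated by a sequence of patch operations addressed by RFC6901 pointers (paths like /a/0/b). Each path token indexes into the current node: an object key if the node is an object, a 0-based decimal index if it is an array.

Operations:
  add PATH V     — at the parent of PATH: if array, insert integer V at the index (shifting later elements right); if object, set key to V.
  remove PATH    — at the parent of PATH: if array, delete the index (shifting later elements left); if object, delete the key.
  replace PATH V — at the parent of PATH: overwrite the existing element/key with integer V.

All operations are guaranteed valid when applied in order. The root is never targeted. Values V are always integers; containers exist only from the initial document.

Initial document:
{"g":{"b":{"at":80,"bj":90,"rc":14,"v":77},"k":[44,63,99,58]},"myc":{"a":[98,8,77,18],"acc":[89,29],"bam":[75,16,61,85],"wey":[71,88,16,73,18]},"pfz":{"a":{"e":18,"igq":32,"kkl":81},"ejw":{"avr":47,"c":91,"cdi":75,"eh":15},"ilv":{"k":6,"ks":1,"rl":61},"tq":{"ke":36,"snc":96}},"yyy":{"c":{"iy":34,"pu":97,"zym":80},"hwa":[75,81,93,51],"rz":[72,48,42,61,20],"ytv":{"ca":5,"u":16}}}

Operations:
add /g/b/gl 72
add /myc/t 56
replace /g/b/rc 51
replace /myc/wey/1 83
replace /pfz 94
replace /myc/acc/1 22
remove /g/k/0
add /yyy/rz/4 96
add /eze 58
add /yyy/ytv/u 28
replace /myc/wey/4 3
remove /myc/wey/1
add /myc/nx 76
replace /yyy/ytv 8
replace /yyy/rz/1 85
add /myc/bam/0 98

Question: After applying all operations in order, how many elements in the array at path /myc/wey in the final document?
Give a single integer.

Answer: 4

Derivation:
After op 1 (add /g/b/gl 72): {"g":{"b":{"at":80,"bj":90,"gl":72,"rc":14,"v":77},"k":[44,63,99,58]},"myc":{"a":[98,8,77,18],"acc":[89,29],"bam":[75,16,61,85],"wey":[71,88,16,73,18]},"pfz":{"a":{"e":18,"igq":32,"kkl":81},"ejw":{"avr":47,"c":91,"cdi":75,"eh":15},"ilv":{"k":6,"ks":1,"rl":61},"tq":{"ke":36,"snc":96}},"yyy":{"c":{"iy":34,"pu":97,"zym":80},"hwa":[75,81,93,51],"rz":[72,48,42,61,20],"ytv":{"ca":5,"u":16}}}
After op 2 (add /myc/t 56): {"g":{"b":{"at":80,"bj":90,"gl":72,"rc":14,"v":77},"k":[44,63,99,58]},"myc":{"a":[98,8,77,18],"acc":[89,29],"bam":[75,16,61,85],"t":56,"wey":[71,88,16,73,18]},"pfz":{"a":{"e":18,"igq":32,"kkl":81},"ejw":{"avr":47,"c":91,"cdi":75,"eh":15},"ilv":{"k":6,"ks":1,"rl":61},"tq":{"ke":36,"snc":96}},"yyy":{"c":{"iy":34,"pu":97,"zym":80},"hwa":[75,81,93,51],"rz":[72,48,42,61,20],"ytv":{"ca":5,"u":16}}}
After op 3 (replace /g/b/rc 51): {"g":{"b":{"at":80,"bj":90,"gl":72,"rc":51,"v":77},"k":[44,63,99,58]},"myc":{"a":[98,8,77,18],"acc":[89,29],"bam":[75,16,61,85],"t":56,"wey":[71,88,16,73,18]},"pfz":{"a":{"e":18,"igq":32,"kkl":81},"ejw":{"avr":47,"c":91,"cdi":75,"eh":15},"ilv":{"k":6,"ks":1,"rl":61},"tq":{"ke":36,"snc":96}},"yyy":{"c":{"iy":34,"pu":97,"zym":80},"hwa":[75,81,93,51],"rz":[72,48,42,61,20],"ytv":{"ca":5,"u":16}}}
After op 4 (replace /myc/wey/1 83): {"g":{"b":{"at":80,"bj":90,"gl":72,"rc":51,"v":77},"k":[44,63,99,58]},"myc":{"a":[98,8,77,18],"acc":[89,29],"bam":[75,16,61,85],"t":56,"wey":[71,83,16,73,18]},"pfz":{"a":{"e":18,"igq":32,"kkl":81},"ejw":{"avr":47,"c":91,"cdi":75,"eh":15},"ilv":{"k":6,"ks":1,"rl":61},"tq":{"ke":36,"snc":96}},"yyy":{"c":{"iy":34,"pu":97,"zym":80},"hwa":[75,81,93,51],"rz":[72,48,42,61,20],"ytv":{"ca":5,"u":16}}}
After op 5 (replace /pfz 94): {"g":{"b":{"at":80,"bj":90,"gl":72,"rc":51,"v":77},"k":[44,63,99,58]},"myc":{"a":[98,8,77,18],"acc":[89,29],"bam":[75,16,61,85],"t":56,"wey":[71,83,16,73,18]},"pfz":94,"yyy":{"c":{"iy":34,"pu":97,"zym":80},"hwa":[75,81,93,51],"rz":[72,48,42,61,20],"ytv":{"ca":5,"u":16}}}
After op 6 (replace /myc/acc/1 22): {"g":{"b":{"at":80,"bj":90,"gl":72,"rc":51,"v":77},"k":[44,63,99,58]},"myc":{"a":[98,8,77,18],"acc":[89,22],"bam":[75,16,61,85],"t":56,"wey":[71,83,16,73,18]},"pfz":94,"yyy":{"c":{"iy":34,"pu":97,"zym":80},"hwa":[75,81,93,51],"rz":[72,48,42,61,20],"ytv":{"ca":5,"u":16}}}
After op 7 (remove /g/k/0): {"g":{"b":{"at":80,"bj":90,"gl":72,"rc":51,"v":77},"k":[63,99,58]},"myc":{"a":[98,8,77,18],"acc":[89,22],"bam":[75,16,61,85],"t":56,"wey":[71,83,16,73,18]},"pfz":94,"yyy":{"c":{"iy":34,"pu":97,"zym":80},"hwa":[75,81,93,51],"rz":[72,48,42,61,20],"ytv":{"ca":5,"u":16}}}
After op 8 (add /yyy/rz/4 96): {"g":{"b":{"at":80,"bj":90,"gl":72,"rc":51,"v":77},"k":[63,99,58]},"myc":{"a":[98,8,77,18],"acc":[89,22],"bam":[75,16,61,85],"t":56,"wey":[71,83,16,73,18]},"pfz":94,"yyy":{"c":{"iy":34,"pu":97,"zym":80},"hwa":[75,81,93,51],"rz":[72,48,42,61,96,20],"ytv":{"ca":5,"u":16}}}
After op 9 (add /eze 58): {"eze":58,"g":{"b":{"at":80,"bj":90,"gl":72,"rc":51,"v":77},"k":[63,99,58]},"myc":{"a":[98,8,77,18],"acc":[89,22],"bam":[75,16,61,85],"t":56,"wey":[71,83,16,73,18]},"pfz":94,"yyy":{"c":{"iy":34,"pu":97,"zym":80},"hwa":[75,81,93,51],"rz":[72,48,42,61,96,20],"ytv":{"ca":5,"u":16}}}
After op 10 (add /yyy/ytv/u 28): {"eze":58,"g":{"b":{"at":80,"bj":90,"gl":72,"rc":51,"v":77},"k":[63,99,58]},"myc":{"a":[98,8,77,18],"acc":[89,22],"bam":[75,16,61,85],"t":56,"wey":[71,83,16,73,18]},"pfz":94,"yyy":{"c":{"iy":34,"pu":97,"zym":80},"hwa":[75,81,93,51],"rz":[72,48,42,61,96,20],"ytv":{"ca":5,"u":28}}}
After op 11 (replace /myc/wey/4 3): {"eze":58,"g":{"b":{"at":80,"bj":90,"gl":72,"rc":51,"v":77},"k":[63,99,58]},"myc":{"a":[98,8,77,18],"acc":[89,22],"bam":[75,16,61,85],"t":56,"wey":[71,83,16,73,3]},"pfz":94,"yyy":{"c":{"iy":34,"pu":97,"zym":80},"hwa":[75,81,93,51],"rz":[72,48,42,61,96,20],"ytv":{"ca":5,"u":28}}}
After op 12 (remove /myc/wey/1): {"eze":58,"g":{"b":{"at":80,"bj":90,"gl":72,"rc":51,"v":77},"k":[63,99,58]},"myc":{"a":[98,8,77,18],"acc":[89,22],"bam":[75,16,61,85],"t":56,"wey":[71,16,73,3]},"pfz":94,"yyy":{"c":{"iy":34,"pu":97,"zym":80},"hwa":[75,81,93,51],"rz":[72,48,42,61,96,20],"ytv":{"ca":5,"u":28}}}
After op 13 (add /myc/nx 76): {"eze":58,"g":{"b":{"at":80,"bj":90,"gl":72,"rc":51,"v":77},"k":[63,99,58]},"myc":{"a":[98,8,77,18],"acc":[89,22],"bam":[75,16,61,85],"nx":76,"t":56,"wey":[71,16,73,3]},"pfz":94,"yyy":{"c":{"iy":34,"pu":97,"zym":80},"hwa":[75,81,93,51],"rz":[72,48,42,61,96,20],"ytv":{"ca":5,"u":28}}}
After op 14 (replace /yyy/ytv 8): {"eze":58,"g":{"b":{"at":80,"bj":90,"gl":72,"rc":51,"v":77},"k":[63,99,58]},"myc":{"a":[98,8,77,18],"acc":[89,22],"bam":[75,16,61,85],"nx":76,"t":56,"wey":[71,16,73,3]},"pfz":94,"yyy":{"c":{"iy":34,"pu":97,"zym":80},"hwa":[75,81,93,51],"rz":[72,48,42,61,96,20],"ytv":8}}
After op 15 (replace /yyy/rz/1 85): {"eze":58,"g":{"b":{"at":80,"bj":90,"gl":72,"rc":51,"v":77},"k":[63,99,58]},"myc":{"a":[98,8,77,18],"acc":[89,22],"bam":[75,16,61,85],"nx":76,"t":56,"wey":[71,16,73,3]},"pfz":94,"yyy":{"c":{"iy":34,"pu":97,"zym":80},"hwa":[75,81,93,51],"rz":[72,85,42,61,96,20],"ytv":8}}
After op 16 (add /myc/bam/0 98): {"eze":58,"g":{"b":{"at":80,"bj":90,"gl":72,"rc":51,"v":77},"k":[63,99,58]},"myc":{"a":[98,8,77,18],"acc":[89,22],"bam":[98,75,16,61,85],"nx":76,"t":56,"wey":[71,16,73,3]},"pfz":94,"yyy":{"c":{"iy":34,"pu":97,"zym":80},"hwa":[75,81,93,51],"rz":[72,85,42,61,96,20],"ytv":8}}
Size at path /myc/wey: 4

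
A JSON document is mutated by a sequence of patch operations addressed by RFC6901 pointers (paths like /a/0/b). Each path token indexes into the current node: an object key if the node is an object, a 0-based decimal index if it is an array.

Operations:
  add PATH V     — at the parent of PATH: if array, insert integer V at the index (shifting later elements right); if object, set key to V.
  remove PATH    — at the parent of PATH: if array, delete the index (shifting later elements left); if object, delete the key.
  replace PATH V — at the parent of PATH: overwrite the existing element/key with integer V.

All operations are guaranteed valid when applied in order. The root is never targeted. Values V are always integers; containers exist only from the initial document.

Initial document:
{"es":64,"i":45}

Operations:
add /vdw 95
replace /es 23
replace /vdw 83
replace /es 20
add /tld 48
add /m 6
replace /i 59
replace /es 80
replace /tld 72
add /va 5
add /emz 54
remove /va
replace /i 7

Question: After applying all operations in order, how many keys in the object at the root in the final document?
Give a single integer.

Answer: 6

Derivation:
After op 1 (add /vdw 95): {"es":64,"i":45,"vdw":95}
After op 2 (replace /es 23): {"es":23,"i":45,"vdw":95}
After op 3 (replace /vdw 83): {"es":23,"i":45,"vdw":83}
After op 4 (replace /es 20): {"es":20,"i":45,"vdw":83}
After op 5 (add /tld 48): {"es":20,"i":45,"tld":48,"vdw":83}
After op 6 (add /m 6): {"es":20,"i":45,"m":6,"tld":48,"vdw":83}
After op 7 (replace /i 59): {"es":20,"i":59,"m":6,"tld":48,"vdw":83}
After op 8 (replace /es 80): {"es":80,"i":59,"m":6,"tld":48,"vdw":83}
After op 9 (replace /tld 72): {"es":80,"i":59,"m":6,"tld":72,"vdw":83}
After op 10 (add /va 5): {"es":80,"i":59,"m":6,"tld":72,"va":5,"vdw":83}
After op 11 (add /emz 54): {"emz":54,"es":80,"i":59,"m":6,"tld":72,"va":5,"vdw":83}
After op 12 (remove /va): {"emz":54,"es":80,"i":59,"m":6,"tld":72,"vdw":83}
After op 13 (replace /i 7): {"emz":54,"es":80,"i":7,"m":6,"tld":72,"vdw":83}
Size at the root: 6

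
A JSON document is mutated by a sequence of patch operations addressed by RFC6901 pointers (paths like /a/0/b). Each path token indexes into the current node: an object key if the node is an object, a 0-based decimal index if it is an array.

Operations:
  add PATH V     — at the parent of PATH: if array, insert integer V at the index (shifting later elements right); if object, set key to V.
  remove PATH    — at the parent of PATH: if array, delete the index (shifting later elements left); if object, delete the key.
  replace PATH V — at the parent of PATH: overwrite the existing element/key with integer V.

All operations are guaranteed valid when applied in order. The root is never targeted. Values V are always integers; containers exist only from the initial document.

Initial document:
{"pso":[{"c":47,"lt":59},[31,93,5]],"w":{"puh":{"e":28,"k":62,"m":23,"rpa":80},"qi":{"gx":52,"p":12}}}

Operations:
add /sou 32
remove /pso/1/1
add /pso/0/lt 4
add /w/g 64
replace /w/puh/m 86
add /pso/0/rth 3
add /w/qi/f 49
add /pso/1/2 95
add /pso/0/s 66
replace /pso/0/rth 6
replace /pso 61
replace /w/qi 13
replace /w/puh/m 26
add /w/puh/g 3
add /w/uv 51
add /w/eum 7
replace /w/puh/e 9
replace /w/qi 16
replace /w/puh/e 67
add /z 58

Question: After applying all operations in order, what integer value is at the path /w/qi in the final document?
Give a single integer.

After op 1 (add /sou 32): {"pso":[{"c":47,"lt":59},[31,93,5]],"sou":32,"w":{"puh":{"e":28,"k":62,"m":23,"rpa":80},"qi":{"gx":52,"p":12}}}
After op 2 (remove /pso/1/1): {"pso":[{"c":47,"lt":59},[31,5]],"sou":32,"w":{"puh":{"e":28,"k":62,"m":23,"rpa":80},"qi":{"gx":52,"p":12}}}
After op 3 (add /pso/0/lt 4): {"pso":[{"c":47,"lt":4},[31,5]],"sou":32,"w":{"puh":{"e":28,"k":62,"m":23,"rpa":80},"qi":{"gx":52,"p":12}}}
After op 4 (add /w/g 64): {"pso":[{"c":47,"lt":4},[31,5]],"sou":32,"w":{"g":64,"puh":{"e":28,"k":62,"m":23,"rpa":80},"qi":{"gx":52,"p":12}}}
After op 5 (replace /w/puh/m 86): {"pso":[{"c":47,"lt":4},[31,5]],"sou":32,"w":{"g":64,"puh":{"e":28,"k":62,"m":86,"rpa":80},"qi":{"gx":52,"p":12}}}
After op 6 (add /pso/0/rth 3): {"pso":[{"c":47,"lt":4,"rth":3},[31,5]],"sou":32,"w":{"g":64,"puh":{"e":28,"k":62,"m":86,"rpa":80},"qi":{"gx":52,"p":12}}}
After op 7 (add /w/qi/f 49): {"pso":[{"c":47,"lt":4,"rth":3},[31,5]],"sou":32,"w":{"g":64,"puh":{"e":28,"k":62,"m":86,"rpa":80},"qi":{"f":49,"gx":52,"p":12}}}
After op 8 (add /pso/1/2 95): {"pso":[{"c":47,"lt":4,"rth":3},[31,5,95]],"sou":32,"w":{"g":64,"puh":{"e":28,"k":62,"m":86,"rpa":80},"qi":{"f":49,"gx":52,"p":12}}}
After op 9 (add /pso/0/s 66): {"pso":[{"c":47,"lt":4,"rth":3,"s":66},[31,5,95]],"sou":32,"w":{"g":64,"puh":{"e":28,"k":62,"m":86,"rpa":80},"qi":{"f":49,"gx":52,"p":12}}}
After op 10 (replace /pso/0/rth 6): {"pso":[{"c":47,"lt":4,"rth":6,"s":66},[31,5,95]],"sou":32,"w":{"g":64,"puh":{"e":28,"k":62,"m":86,"rpa":80},"qi":{"f":49,"gx":52,"p":12}}}
After op 11 (replace /pso 61): {"pso":61,"sou":32,"w":{"g":64,"puh":{"e":28,"k":62,"m":86,"rpa":80},"qi":{"f":49,"gx":52,"p":12}}}
After op 12 (replace /w/qi 13): {"pso":61,"sou":32,"w":{"g":64,"puh":{"e":28,"k":62,"m":86,"rpa":80},"qi":13}}
After op 13 (replace /w/puh/m 26): {"pso":61,"sou":32,"w":{"g":64,"puh":{"e":28,"k":62,"m":26,"rpa":80},"qi":13}}
After op 14 (add /w/puh/g 3): {"pso":61,"sou":32,"w":{"g":64,"puh":{"e":28,"g":3,"k":62,"m":26,"rpa":80},"qi":13}}
After op 15 (add /w/uv 51): {"pso":61,"sou":32,"w":{"g":64,"puh":{"e":28,"g":3,"k":62,"m":26,"rpa":80},"qi":13,"uv":51}}
After op 16 (add /w/eum 7): {"pso":61,"sou":32,"w":{"eum":7,"g":64,"puh":{"e":28,"g":3,"k":62,"m":26,"rpa":80},"qi":13,"uv":51}}
After op 17 (replace /w/puh/e 9): {"pso":61,"sou":32,"w":{"eum":7,"g":64,"puh":{"e":9,"g":3,"k":62,"m":26,"rpa":80},"qi":13,"uv":51}}
After op 18 (replace /w/qi 16): {"pso":61,"sou":32,"w":{"eum":7,"g":64,"puh":{"e":9,"g":3,"k":62,"m":26,"rpa":80},"qi":16,"uv":51}}
After op 19 (replace /w/puh/e 67): {"pso":61,"sou":32,"w":{"eum":7,"g":64,"puh":{"e":67,"g":3,"k":62,"m":26,"rpa":80},"qi":16,"uv":51}}
After op 20 (add /z 58): {"pso":61,"sou":32,"w":{"eum":7,"g":64,"puh":{"e":67,"g":3,"k":62,"m":26,"rpa":80},"qi":16,"uv":51},"z":58}
Value at /w/qi: 16

Answer: 16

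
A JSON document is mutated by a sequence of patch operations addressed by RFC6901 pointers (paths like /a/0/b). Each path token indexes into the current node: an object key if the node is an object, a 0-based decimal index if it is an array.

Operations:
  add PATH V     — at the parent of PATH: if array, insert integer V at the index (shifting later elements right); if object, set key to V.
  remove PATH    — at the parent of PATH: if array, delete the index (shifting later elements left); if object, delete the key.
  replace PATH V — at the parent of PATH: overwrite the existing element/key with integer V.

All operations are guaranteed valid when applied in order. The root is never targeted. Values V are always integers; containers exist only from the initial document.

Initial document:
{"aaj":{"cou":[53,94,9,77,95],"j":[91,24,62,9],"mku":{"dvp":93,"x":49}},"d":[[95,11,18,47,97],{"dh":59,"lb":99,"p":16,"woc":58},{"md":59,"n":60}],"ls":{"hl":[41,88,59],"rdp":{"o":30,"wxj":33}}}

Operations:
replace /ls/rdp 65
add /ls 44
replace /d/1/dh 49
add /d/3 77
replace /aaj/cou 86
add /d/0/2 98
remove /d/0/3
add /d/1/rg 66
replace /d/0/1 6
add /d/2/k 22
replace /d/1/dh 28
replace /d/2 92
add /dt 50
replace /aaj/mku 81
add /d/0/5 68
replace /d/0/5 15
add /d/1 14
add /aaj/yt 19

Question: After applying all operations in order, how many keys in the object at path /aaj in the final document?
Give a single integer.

Answer: 4

Derivation:
After op 1 (replace /ls/rdp 65): {"aaj":{"cou":[53,94,9,77,95],"j":[91,24,62,9],"mku":{"dvp":93,"x":49}},"d":[[95,11,18,47,97],{"dh":59,"lb":99,"p":16,"woc":58},{"md":59,"n":60}],"ls":{"hl":[41,88,59],"rdp":65}}
After op 2 (add /ls 44): {"aaj":{"cou":[53,94,9,77,95],"j":[91,24,62,9],"mku":{"dvp":93,"x":49}},"d":[[95,11,18,47,97],{"dh":59,"lb":99,"p":16,"woc":58},{"md":59,"n":60}],"ls":44}
After op 3 (replace /d/1/dh 49): {"aaj":{"cou":[53,94,9,77,95],"j":[91,24,62,9],"mku":{"dvp":93,"x":49}},"d":[[95,11,18,47,97],{"dh":49,"lb":99,"p":16,"woc":58},{"md":59,"n":60}],"ls":44}
After op 4 (add /d/3 77): {"aaj":{"cou":[53,94,9,77,95],"j":[91,24,62,9],"mku":{"dvp":93,"x":49}},"d":[[95,11,18,47,97],{"dh":49,"lb":99,"p":16,"woc":58},{"md":59,"n":60},77],"ls":44}
After op 5 (replace /aaj/cou 86): {"aaj":{"cou":86,"j":[91,24,62,9],"mku":{"dvp":93,"x":49}},"d":[[95,11,18,47,97],{"dh":49,"lb":99,"p":16,"woc":58},{"md":59,"n":60},77],"ls":44}
After op 6 (add /d/0/2 98): {"aaj":{"cou":86,"j":[91,24,62,9],"mku":{"dvp":93,"x":49}},"d":[[95,11,98,18,47,97],{"dh":49,"lb":99,"p":16,"woc":58},{"md":59,"n":60},77],"ls":44}
After op 7 (remove /d/0/3): {"aaj":{"cou":86,"j":[91,24,62,9],"mku":{"dvp":93,"x":49}},"d":[[95,11,98,47,97],{"dh":49,"lb":99,"p":16,"woc":58},{"md":59,"n":60},77],"ls":44}
After op 8 (add /d/1/rg 66): {"aaj":{"cou":86,"j":[91,24,62,9],"mku":{"dvp":93,"x":49}},"d":[[95,11,98,47,97],{"dh":49,"lb":99,"p":16,"rg":66,"woc":58},{"md":59,"n":60},77],"ls":44}
After op 9 (replace /d/0/1 6): {"aaj":{"cou":86,"j":[91,24,62,9],"mku":{"dvp":93,"x":49}},"d":[[95,6,98,47,97],{"dh":49,"lb":99,"p":16,"rg":66,"woc":58},{"md":59,"n":60},77],"ls":44}
After op 10 (add /d/2/k 22): {"aaj":{"cou":86,"j":[91,24,62,9],"mku":{"dvp":93,"x":49}},"d":[[95,6,98,47,97],{"dh":49,"lb":99,"p":16,"rg":66,"woc":58},{"k":22,"md":59,"n":60},77],"ls":44}
After op 11 (replace /d/1/dh 28): {"aaj":{"cou":86,"j":[91,24,62,9],"mku":{"dvp":93,"x":49}},"d":[[95,6,98,47,97],{"dh":28,"lb":99,"p":16,"rg":66,"woc":58},{"k":22,"md":59,"n":60},77],"ls":44}
After op 12 (replace /d/2 92): {"aaj":{"cou":86,"j":[91,24,62,9],"mku":{"dvp":93,"x":49}},"d":[[95,6,98,47,97],{"dh":28,"lb":99,"p":16,"rg":66,"woc":58},92,77],"ls":44}
After op 13 (add /dt 50): {"aaj":{"cou":86,"j":[91,24,62,9],"mku":{"dvp":93,"x":49}},"d":[[95,6,98,47,97],{"dh":28,"lb":99,"p":16,"rg":66,"woc":58},92,77],"dt":50,"ls":44}
After op 14 (replace /aaj/mku 81): {"aaj":{"cou":86,"j":[91,24,62,9],"mku":81},"d":[[95,6,98,47,97],{"dh":28,"lb":99,"p":16,"rg":66,"woc":58},92,77],"dt":50,"ls":44}
After op 15 (add /d/0/5 68): {"aaj":{"cou":86,"j":[91,24,62,9],"mku":81},"d":[[95,6,98,47,97,68],{"dh":28,"lb":99,"p":16,"rg":66,"woc":58},92,77],"dt":50,"ls":44}
After op 16 (replace /d/0/5 15): {"aaj":{"cou":86,"j":[91,24,62,9],"mku":81},"d":[[95,6,98,47,97,15],{"dh":28,"lb":99,"p":16,"rg":66,"woc":58},92,77],"dt":50,"ls":44}
After op 17 (add /d/1 14): {"aaj":{"cou":86,"j":[91,24,62,9],"mku":81},"d":[[95,6,98,47,97,15],14,{"dh":28,"lb":99,"p":16,"rg":66,"woc":58},92,77],"dt":50,"ls":44}
After op 18 (add /aaj/yt 19): {"aaj":{"cou":86,"j":[91,24,62,9],"mku":81,"yt":19},"d":[[95,6,98,47,97,15],14,{"dh":28,"lb":99,"p":16,"rg":66,"woc":58},92,77],"dt":50,"ls":44}
Size at path /aaj: 4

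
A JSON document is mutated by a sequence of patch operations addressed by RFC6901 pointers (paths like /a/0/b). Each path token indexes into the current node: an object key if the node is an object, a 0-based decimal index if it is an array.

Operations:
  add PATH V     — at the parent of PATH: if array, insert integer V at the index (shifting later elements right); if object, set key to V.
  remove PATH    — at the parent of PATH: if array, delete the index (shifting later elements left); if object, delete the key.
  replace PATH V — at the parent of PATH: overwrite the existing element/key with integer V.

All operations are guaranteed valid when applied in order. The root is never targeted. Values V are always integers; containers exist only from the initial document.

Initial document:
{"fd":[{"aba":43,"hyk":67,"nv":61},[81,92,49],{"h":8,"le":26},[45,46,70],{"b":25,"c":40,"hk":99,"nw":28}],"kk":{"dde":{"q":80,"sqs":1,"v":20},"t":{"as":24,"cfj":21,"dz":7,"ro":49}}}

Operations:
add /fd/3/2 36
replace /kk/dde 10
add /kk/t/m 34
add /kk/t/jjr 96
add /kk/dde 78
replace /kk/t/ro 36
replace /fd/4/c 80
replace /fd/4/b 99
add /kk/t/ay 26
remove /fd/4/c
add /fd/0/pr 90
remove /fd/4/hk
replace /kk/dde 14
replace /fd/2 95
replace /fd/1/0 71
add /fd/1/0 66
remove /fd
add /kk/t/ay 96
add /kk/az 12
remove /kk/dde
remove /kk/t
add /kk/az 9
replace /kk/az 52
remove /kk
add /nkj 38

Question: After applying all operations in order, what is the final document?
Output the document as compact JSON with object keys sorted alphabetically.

After op 1 (add /fd/3/2 36): {"fd":[{"aba":43,"hyk":67,"nv":61},[81,92,49],{"h":8,"le":26},[45,46,36,70],{"b":25,"c":40,"hk":99,"nw":28}],"kk":{"dde":{"q":80,"sqs":1,"v":20},"t":{"as":24,"cfj":21,"dz":7,"ro":49}}}
After op 2 (replace /kk/dde 10): {"fd":[{"aba":43,"hyk":67,"nv":61},[81,92,49],{"h":8,"le":26},[45,46,36,70],{"b":25,"c":40,"hk":99,"nw":28}],"kk":{"dde":10,"t":{"as":24,"cfj":21,"dz":7,"ro":49}}}
After op 3 (add /kk/t/m 34): {"fd":[{"aba":43,"hyk":67,"nv":61},[81,92,49],{"h":8,"le":26},[45,46,36,70],{"b":25,"c":40,"hk":99,"nw":28}],"kk":{"dde":10,"t":{"as":24,"cfj":21,"dz":7,"m":34,"ro":49}}}
After op 4 (add /kk/t/jjr 96): {"fd":[{"aba":43,"hyk":67,"nv":61},[81,92,49],{"h":8,"le":26},[45,46,36,70],{"b":25,"c":40,"hk":99,"nw":28}],"kk":{"dde":10,"t":{"as":24,"cfj":21,"dz":7,"jjr":96,"m":34,"ro":49}}}
After op 5 (add /kk/dde 78): {"fd":[{"aba":43,"hyk":67,"nv":61},[81,92,49],{"h":8,"le":26},[45,46,36,70],{"b":25,"c":40,"hk":99,"nw":28}],"kk":{"dde":78,"t":{"as":24,"cfj":21,"dz":7,"jjr":96,"m":34,"ro":49}}}
After op 6 (replace /kk/t/ro 36): {"fd":[{"aba":43,"hyk":67,"nv":61},[81,92,49],{"h":8,"le":26},[45,46,36,70],{"b":25,"c":40,"hk":99,"nw":28}],"kk":{"dde":78,"t":{"as":24,"cfj":21,"dz":7,"jjr":96,"m":34,"ro":36}}}
After op 7 (replace /fd/4/c 80): {"fd":[{"aba":43,"hyk":67,"nv":61},[81,92,49],{"h":8,"le":26},[45,46,36,70],{"b":25,"c":80,"hk":99,"nw":28}],"kk":{"dde":78,"t":{"as":24,"cfj":21,"dz":7,"jjr":96,"m":34,"ro":36}}}
After op 8 (replace /fd/4/b 99): {"fd":[{"aba":43,"hyk":67,"nv":61},[81,92,49],{"h":8,"le":26},[45,46,36,70],{"b":99,"c":80,"hk":99,"nw":28}],"kk":{"dde":78,"t":{"as":24,"cfj":21,"dz":7,"jjr":96,"m":34,"ro":36}}}
After op 9 (add /kk/t/ay 26): {"fd":[{"aba":43,"hyk":67,"nv":61},[81,92,49],{"h":8,"le":26},[45,46,36,70],{"b":99,"c":80,"hk":99,"nw":28}],"kk":{"dde":78,"t":{"as":24,"ay":26,"cfj":21,"dz":7,"jjr":96,"m":34,"ro":36}}}
After op 10 (remove /fd/4/c): {"fd":[{"aba":43,"hyk":67,"nv":61},[81,92,49],{"h":8,"le":26},[45,46,36,70],{"b":99,"hk":99,"nw":28}],"kk":{"dde":78,"t":{"as":24,"ay":26,"cfj":21,"dz":7,"jjr":96,"m":34,"ro":36}}}
After op 11 (add /fd/0/pr 90): {"fd":[{"aba":43,"hyk":67,"nv":61,"pr":90},[81,92,49],{"h":8,"le":26},[45,46,36,70],{"b":99,"hk":99,"nw":28}],"kk":{"dde":78,"t":{"as":24,"ay":26,"cfj":21,"dz":7,"jjr":96,"m":34,"ro":36}}}
After op 12 (remove /fd/4/hk): {"fd":[{"aba":43,"hyk":67,"nv":61,"pr":90},[81,92,49],{"h":8,"le":26},[45,46,36,70],{"b":99,"nw":28}],"kk":{"dde":78,"t":{"as":24,"ay":26,"cfj":21,"dz":7,"jjr":96,"m":34,"ro":36}}}
After op 13 (replace /kk/dde 14): {"fd":[{"aba":43,"hyk":67,"nv":61,"pr":90},[81,92,49],{"h":8,"le":26},[45,46,36,70],{"b":99,"nw":28}],"kk":{"dde":14,"t":{"as":24,"ay":26,"cfj":21,"dz":7,"jjr":96,"m":34,"ro":36}}}
After op 14 (replace /fd/2 95): {"fd":[{"aba":43,"hyk":67,"nv":61,"pr":90},[81,92,49],95,[45,46,36,70],{"b":99,"nw":28}],"kk":{"dde":14,"t":{"as":24,"ay":26,"cfj":21,"dz":7,"jjr":96,"m":34,"ro":36}}}
After op 15 (replace /fd/1/0 71): {"fd":[{"aba":43,"hyk":67,"nv":61,"pr":90},[71,92,49],95,[45,46,36,70],{"b":99,"nw":28}],"kk":{"dde":14,"t":{"as":24,"ay":26,"cfj":21,"dz":7,"jjr":96,"m":34,"ro":36}}}
After op 16 (add /fd/1/0 66): {"fd":[{"aba":43,"hyk":67,"nv":61,"pr":90},[66,71,92,49],95,[45,46,36,70],{"b":99,"nw":28}],"kk":{"dde":14,"t":{"as":24,"ay":26,"cfj":21,"dz":7,"jjr":96,"m":34,"ro":36}}}
After op 17 (remove /fd): {"kk":{"dde":14,"t":{"as":24,"ay":26,"cfj":21,"dz":7,"jjr":96,"m":34,"ro":36}}}
After op 18 (add /kk/t/ay 96): {"kk":{"dde":14,"t":{"as":24,"ay":96,"cfj":21,"dz":7,"jjr":96,"m":34,"ro":36}}}
After op 19 (add /kk/az 12): {"kk":{"az":12,"dde":14,"t":{"as":24,"ay":96,"cfj":21,"dz":7,"jjr":96,"m":34,"ro":36}}}
After op 20 (remove /kk/dde): {"kk":{"az":12,"t":{"as":24,"ay":96,"cfj":21,"dz":7,"jjr":96,"m":34,"ro":36}}}
After op 21 (remove /kk/t): {"kk":{"az":12}}
After op 22 (add /kk/az 9): {"kk":{"az":9}}
After op 23 (replace /kk/az 52): {"kk":{"az":52}}
After op 24 (remove /kk): {}
After op 25 (add /nkj 38): {"nkj":38}

Answer: {"nkj":38}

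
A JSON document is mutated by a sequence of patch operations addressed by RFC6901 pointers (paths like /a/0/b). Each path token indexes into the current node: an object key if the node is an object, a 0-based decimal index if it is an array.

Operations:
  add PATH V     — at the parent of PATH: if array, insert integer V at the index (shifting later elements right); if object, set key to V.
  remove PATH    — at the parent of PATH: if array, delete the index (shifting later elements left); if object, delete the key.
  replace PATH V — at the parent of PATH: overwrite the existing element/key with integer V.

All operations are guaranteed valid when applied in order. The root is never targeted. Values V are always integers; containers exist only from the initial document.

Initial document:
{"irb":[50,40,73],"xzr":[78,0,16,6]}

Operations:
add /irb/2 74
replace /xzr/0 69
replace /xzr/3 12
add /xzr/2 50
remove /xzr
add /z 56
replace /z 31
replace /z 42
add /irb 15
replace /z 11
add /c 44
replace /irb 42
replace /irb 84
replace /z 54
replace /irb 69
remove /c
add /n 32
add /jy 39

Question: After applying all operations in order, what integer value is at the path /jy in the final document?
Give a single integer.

Answer: 39

Derivation:
After op 1 (add /irb/2 74): {"irb":[50,40,74,73],"xzr":[78,0,16,6]}
After op 2 (replace /xzr/0 69): {"irb":[50,40,74,73],"xzr":[69,0,16,6]}
After op 3 (replace /xzr/3 12): {"irb":[50,40,74,73],"xzr":[69,0,16,12]}
After op 4 (add /xzr/2 50): {"irb":[50,40,74,73],"xzr":[69,0,50,16,12]}
After op 5 (remove /xzr): {"irb":[50,40,74,73]}
After op 6 (add /z 56): {"irb":[50,40,74,73],"z":56}
After op 7 (replace /z 31): {"irb":[50,40,74,73],"z":31}
After op 8 (replace /z 42): {"irb":[50,40,74,73],"z":42}
After op 9 (add /irb 15): {"irb":15,"z":42}
After op 10 (replace /z 11): {"irb":15,"z":11}
After op 11 (add /c 44): {"c":44,"irb":15,"z":11}
After op 12 (replace /irb 42): {"c":44,"irb":42,"z":11}
After op 13 (replace /irb 84): {"c":44,"irb":84,"z":11}
After op 14 (replace /z 54): {"c":44,"irb":84,"z":54}
After op 15 (replace /irb 69): {"c":44,"irb":69,"z":54}
After op 16 (remove /c): {"irb":69,"z":54}
After op 17 (add /n 32): {"irb":69,"n":32,"z":54}
After op 18 (add /jy 39): {"irb":69,"jy":39,"n":32,"z":54}
Value at /jy: 39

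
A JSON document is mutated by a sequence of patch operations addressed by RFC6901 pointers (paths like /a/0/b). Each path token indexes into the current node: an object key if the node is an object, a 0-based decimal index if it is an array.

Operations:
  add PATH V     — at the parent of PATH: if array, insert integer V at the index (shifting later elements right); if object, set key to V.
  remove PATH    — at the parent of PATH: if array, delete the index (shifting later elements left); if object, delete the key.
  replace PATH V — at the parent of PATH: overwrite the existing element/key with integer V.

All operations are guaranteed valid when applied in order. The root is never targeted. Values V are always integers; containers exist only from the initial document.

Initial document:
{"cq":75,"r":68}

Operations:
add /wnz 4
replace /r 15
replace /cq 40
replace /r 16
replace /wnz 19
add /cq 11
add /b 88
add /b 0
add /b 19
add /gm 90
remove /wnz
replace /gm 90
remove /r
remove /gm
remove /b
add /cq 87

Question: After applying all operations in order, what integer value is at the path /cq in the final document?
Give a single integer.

After op 1 (add /wnz 4): {"cq":75,"r":68,"wnz":4}
After op 2 (replace /r 15): {"cq":75,"r":15,"wnz":4}
After op 3 (replace /cq 40): {"cq":40,"r":15,"wnz":4}
After op 4 (replace /r 16): {"cq":40,"r":16,"wnz":4}
After op 5 (replace /wnz 19): {"cq":40,"r":16,"wnz":19}
After op 6 (add /cq 11): {"cq":11,"r":16,"wnz":19}
After op 7 (add /b 88): {"b":88,"cq":11,"r":16,"wnz":19}
After op 8 (add /b 0): {"b":0,"cq":11,"r":16,"wnz":19}
After op 9 (add /b 19): {"b":19,"cq":11,"r":16,"wnz":19}
After op 10 (add /gm 90): {"b":19,"cq":11,"gm":90,"r":16,"wnz":19}
After op 11 (remove /wnz): {"b":19,"cq":11,"gm":90,"r":16}
After op 12 (replace /gm 90): {"b":19,"cq":11,"gm":90,"r":16}
After op 13 (remove /r): {"b":19,"cq":11,"gm":90}
After op 14 (remove /gm): {"b":19,"cq":11}
After op 15 (remove /b): {"cq":11}
After op 16 (add /cq 87): {"cq":87}
Value at /cq: 87

Answer: 87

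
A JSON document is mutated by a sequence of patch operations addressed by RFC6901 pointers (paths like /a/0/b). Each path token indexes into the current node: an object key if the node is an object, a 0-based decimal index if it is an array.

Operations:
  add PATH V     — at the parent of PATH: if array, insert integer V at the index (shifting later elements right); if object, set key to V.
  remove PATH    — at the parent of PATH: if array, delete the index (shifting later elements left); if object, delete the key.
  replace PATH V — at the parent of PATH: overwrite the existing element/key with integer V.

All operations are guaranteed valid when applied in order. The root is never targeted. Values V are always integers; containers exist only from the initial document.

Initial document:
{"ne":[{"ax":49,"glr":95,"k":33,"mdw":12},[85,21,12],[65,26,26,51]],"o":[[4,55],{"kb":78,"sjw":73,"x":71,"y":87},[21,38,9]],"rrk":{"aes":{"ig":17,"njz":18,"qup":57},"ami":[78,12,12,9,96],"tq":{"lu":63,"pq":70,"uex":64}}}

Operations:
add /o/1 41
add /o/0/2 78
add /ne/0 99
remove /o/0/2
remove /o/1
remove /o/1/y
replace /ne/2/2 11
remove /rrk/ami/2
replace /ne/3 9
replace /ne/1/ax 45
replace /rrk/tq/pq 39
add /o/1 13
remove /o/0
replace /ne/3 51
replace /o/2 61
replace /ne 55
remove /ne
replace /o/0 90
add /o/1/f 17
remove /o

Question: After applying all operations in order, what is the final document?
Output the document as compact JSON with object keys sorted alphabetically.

After op 1 (add /o/1 41): {"ne":[{"ax":49,"glr":95,"k":33,"mdw":12},[85,21,12],[65,26,26,51]],"o":[[4,55],41,{"kb":78,"sjw":73,"x":71,"y":87},[21,38,9]],"rrk":{"aes":{"ig":17,"njz":18,"qup":57},"ami":[78,12,12,9,96],"tq":{"lu":63,"pq":70,"uex":64}}}
After op 2 (add /o/0/2 78): {"ne":[{"ax":49,"glr":95,"k":33,"mdw":12},[85,21,12],[65,26,26,51]],"o":[[4,55,78],41,{"kb":78,"sjw":73,"x":71,"y":87},[21,38,9]],"rrk":{"aes":{"ig":17,"njz":18,"qup":57},"ami":[78,12,12,9,96],"tq":{"lu":63,"pq":70,"uex":64}}}
After op 3 (add /ne/0 99): {"ne":[99,{"ax":49,"glr":95,"k":33,"mdw":12},[85,21,12],[65,26,26,51]],"o":[[4,55,78],41,{"kb":78,"sjw":73,"x":71,"y":87},[21,38,9]],"rrk":{"aes":{"ig":17,"njz":18,"qup":57},"ami":[78,12,12,9,96],"tq":{"lu":63,"pq":70,"uex":64}}}
After op 4 (remove /o/0/2): {"ne":[99,{"ax":49,"glr":95,"k":33,"mdw":12},[85,21,12],[65,26,26,51]],"o":[[4,55],41,{"kb":78,"sjw":73,"x":71,"y":87},[21,38,9]],"rrk":{"aes":{"ig":17,"njz":18,"qup":57},"ami":[78,12,12,9,96],"tq":{"lu":63,"pq":70,"uex":64}}}
After op 5 (remove /o/1): {"ne":[99,{"ax":49,"glr":95,"k":33,"mdw":12},[85,21,12],[65,26,26,51]],"o":[[4,55],{"kb":78,"sjw":73,"x":71,"y":87},[21,38,9]],"rrk":{"aes":{"ig":17,"njz":18,"qup":57},"ami":[78,12,12,9,96],"tq":{"lu":63,"pq":70,"uex":64}}}
After op 6 (remove /o/1/y): {"ne":[99,{"ax":49,"glr":95,"k":33,"mdw":12},[85,21,12],[65,26,26,51]],"o":[[4,55],{"kb":78,"sjw":73,"x":71},[21,38,9]],"rrk":{"aes":{"ig":17,"njz":18,"qup":57},"ami":[78,12,12,9,96],"tq":{"lu":63,"pq":70,"uex":64}}}
After op 7 (replace /ne/2/2 11): {"ne":[99,{"ax":49,"glr":95,"k":33,"mdw":12},[85,21,11],[65,26,26,51]],"o":[[4,55],{"kb":78,"sjw":73,"x":71},[21,38,9]],"rrk":{"aes":{"ig":17,"njz":18,"qup":57},"ami":[78,12,12,9,96],"tq":{"lu":63,"pq":70,"uex":64}}}
After op 8 (remove /rrk/ami/2): {"ne":[99,{"ax":49,"glr":95,"k":33,"mdw":12},[85,21,11],[65,26,26,51]],"o":[[4,55],{"kb":78,"sjw":73,"x":71},[21,38,9]],"rrk":{"aes":{"ig":17,"njz":18,"qup":57},"ami":[78,12,9,96],"tq":{"lu":63,"pq":70,"uex":64}}}
After op 9 (replace /ne/3 9): {"ne":[99,{"ax":49,"glr":95,"k":33,"mdw":12},[85,21,11],9],"o":[[4,55],{"kb":78,"sjw":73,"x":71},[21,38,9]],"rrk":{"aes":{"ig":17,"njz":18,"qup":57},"ami":[78,12,9,96],"tq":{"lu":63,"pq":70,"uex":64}}}
After op 10 (replace /ne/1/ax 45): {"ne":[99,{"ax":45,"glr":95,"k":33,"mdw":12},[85,21,11],9],"o":[[4,55],{"kb":78,"sjw":73,"x":71},[21,38,9]],"rrk":{"aes":{"ig":17,"njz":18,"qup":57},"ami":[78,12,9,96],"tq":{"lu":63,"pq":70,"uex":64}}}
After op 11 (replace /rrk/tq/pq 39): {"ne":[99,{"ax":45,"glr":95,"k":33,"mdw":12},[85,21,11],9],"o":[[4,55],{"kb":78,"sjw":73,"x":71},[21,38,9]],"rrk":{"aes":{"ig":17,"njz":18,"qup":57},"ami":[78,12,9,96],"tq":{"lu":63,"pq":39,"uex":64}}}
After op 12 (add /o/1 13): {"ne":[99,{"ax":45,"glr":95,"k":33,"mdw":12},[85,21,11],9],"o":[[4,55],13,{"kb":78,"sjw":73,"x":71},[21,38,9]],"rrk":{"aes":{"ig":17,"njz":18,"qup":57},"ami":[78,12,9,96],"tq":{"lu":63,"pq":39,"uex":64}}}
After op 13 (remove /o/0): {"ne":[99,{"ax":45,"glr":95,"k":33,"mdw":12},[85,21,11],9],"o":[13,{"kb":78,"sjw":73,"x":71},[21,38,9]],"rrk":{"aes":{"ig":17,"njz":18,"qup":57},"ami":[78,12,9,96],"tq":{"lu":63,"pq":39,"uex":64}}}
After op 14 (replace /ne/3 51): {"ne":[99,{"ax":45,"glr":95,"k":33,"mdw":12},[85,21,11],51],"o":[13,{"kb":78,"sjw":73,"x":71},[21,38,9]],"rrk":{"aes":{"ig":17,"njz":18,"qup":57},"ami":[78,12,9,96],"tq":{"lu":63,"pq":39,"uex":64}}}
After op 15 (replace /o/2 61): {"ne":[99,{"ax":45,"glr":95,"k":33,"mdw":12},[85,21,11],51],"o":[13,{"kb":78,"sjw":73,"x":71},61],"rrk":{"aes":{"ig":17,"njz":18,"qup":57},"ami":[78,12,9,96],"tq":{"lu":63,"pq":39,"uex":64}}}
After op 16 (replace /ne 55): {"ne":55,"o":[13,{"kb":78,"sjw":73,"x":71},61],"rrk":{"aes":{"ig":17,"njz":18,"qup":57},"ami":[78,12,9,96],"tq":{"lu":63,"pq":39,"uex":64}}}
After op 17 (remove /ne): {"o":[13,{"kb":78,"sjw":73,"x":71},61],"rrk":{"aes":{"ig":17,"njz":18,"qup":57},"ami":[78,12,9,96],"tq":{"lu":63,"pq":39,"uex":64}}}
After op 18 (replace /o/0 90): {"o":[90,{"kb":78,"sjw":73,"x":71},61],"rrk":{"aes":{"ig":17,"njz":18,"qup":57},"ami":[78,12,9,96],"tq":{"lu":63,"pq":39,"uex":64}}}
After op 19 (add /o/1/f 17): {"o":[90,{"f":17,"kb":78,"sjw":73,"x":71},61],"rrk":{"aes":{"ig":17,"njz":18,"qup":57},"ami":[78,12,9,96],"tq":{"lu":63,"pq":39,"uex":64}}}
After op 20 (remove /o): {"rrk":{"aes":{"ig":17,"njz":18,"qup":57},"ami":[78,12,9,96],"tq":{"lu":63,"pq":39,"uex":64}}}

Answer: {"rrk":{"aes":{"ig":17,"njz":18,"qup":57},"ami":[78,12,9,96],"tq":{"lu":63,"pq":39,"uex":64}}}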